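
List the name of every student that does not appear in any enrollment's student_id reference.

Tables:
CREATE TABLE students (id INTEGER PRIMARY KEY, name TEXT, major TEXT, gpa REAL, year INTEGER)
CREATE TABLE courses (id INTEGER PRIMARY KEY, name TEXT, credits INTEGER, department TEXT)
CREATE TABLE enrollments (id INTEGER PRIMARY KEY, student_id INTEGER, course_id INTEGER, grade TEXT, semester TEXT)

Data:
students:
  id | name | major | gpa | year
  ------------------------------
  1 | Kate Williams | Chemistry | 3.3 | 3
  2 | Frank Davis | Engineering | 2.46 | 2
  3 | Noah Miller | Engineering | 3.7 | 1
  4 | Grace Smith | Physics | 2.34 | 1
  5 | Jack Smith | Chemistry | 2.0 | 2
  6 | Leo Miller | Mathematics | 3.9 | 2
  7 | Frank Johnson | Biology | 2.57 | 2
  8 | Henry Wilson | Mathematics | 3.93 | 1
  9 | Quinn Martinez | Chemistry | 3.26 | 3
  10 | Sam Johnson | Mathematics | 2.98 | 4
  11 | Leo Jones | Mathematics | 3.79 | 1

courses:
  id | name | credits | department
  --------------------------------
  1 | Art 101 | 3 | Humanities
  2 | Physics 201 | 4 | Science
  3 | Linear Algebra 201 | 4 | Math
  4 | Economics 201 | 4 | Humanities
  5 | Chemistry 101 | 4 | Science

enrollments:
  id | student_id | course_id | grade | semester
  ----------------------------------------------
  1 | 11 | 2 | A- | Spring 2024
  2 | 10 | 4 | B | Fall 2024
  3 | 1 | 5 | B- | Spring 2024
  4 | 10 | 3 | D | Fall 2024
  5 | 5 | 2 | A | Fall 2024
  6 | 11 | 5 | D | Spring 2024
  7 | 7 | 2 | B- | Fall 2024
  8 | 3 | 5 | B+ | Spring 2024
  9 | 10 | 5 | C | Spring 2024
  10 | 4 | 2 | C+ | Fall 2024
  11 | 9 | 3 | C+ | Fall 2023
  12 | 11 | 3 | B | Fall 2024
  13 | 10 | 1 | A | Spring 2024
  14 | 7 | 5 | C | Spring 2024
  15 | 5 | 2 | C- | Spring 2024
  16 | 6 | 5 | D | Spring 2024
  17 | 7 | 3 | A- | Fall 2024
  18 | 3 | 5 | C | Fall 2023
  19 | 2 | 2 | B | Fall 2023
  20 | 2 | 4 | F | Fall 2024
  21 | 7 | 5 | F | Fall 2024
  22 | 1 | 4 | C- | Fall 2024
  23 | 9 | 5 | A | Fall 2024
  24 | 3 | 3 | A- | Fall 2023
SELECT p.name FROM students p LEFT JOIN enrollments c ON c.student_id = p.id WHERE c.id IS NULL

Execution result:
Henry Wilson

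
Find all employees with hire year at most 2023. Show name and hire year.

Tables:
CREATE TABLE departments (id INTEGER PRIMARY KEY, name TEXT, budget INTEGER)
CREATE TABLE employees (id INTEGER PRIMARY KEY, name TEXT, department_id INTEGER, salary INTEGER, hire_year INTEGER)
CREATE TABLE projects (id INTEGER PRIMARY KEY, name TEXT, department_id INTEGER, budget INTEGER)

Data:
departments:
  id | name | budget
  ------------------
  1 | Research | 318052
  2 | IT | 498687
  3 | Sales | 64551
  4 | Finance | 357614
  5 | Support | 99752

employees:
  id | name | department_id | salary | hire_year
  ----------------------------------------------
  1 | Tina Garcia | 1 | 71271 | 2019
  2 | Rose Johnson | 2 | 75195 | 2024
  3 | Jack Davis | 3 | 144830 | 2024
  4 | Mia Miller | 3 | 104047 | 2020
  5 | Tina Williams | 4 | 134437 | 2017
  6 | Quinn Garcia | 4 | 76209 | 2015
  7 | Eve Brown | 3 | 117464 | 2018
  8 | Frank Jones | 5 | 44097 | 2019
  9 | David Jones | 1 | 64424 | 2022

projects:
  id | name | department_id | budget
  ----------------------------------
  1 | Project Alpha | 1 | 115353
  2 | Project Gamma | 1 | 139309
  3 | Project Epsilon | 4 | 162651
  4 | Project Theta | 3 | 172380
SELECT name, hire_year FROM employees WHERE hire_year <= 2023

Execution result:
name | hire_year
Tina Garcia | 2019
Mia Miller | 2020
Tina Williams | 2017
Quinn Garcia | 2015
Eve Brown | 2018
Frank Jones | 2019
David Jones | 2022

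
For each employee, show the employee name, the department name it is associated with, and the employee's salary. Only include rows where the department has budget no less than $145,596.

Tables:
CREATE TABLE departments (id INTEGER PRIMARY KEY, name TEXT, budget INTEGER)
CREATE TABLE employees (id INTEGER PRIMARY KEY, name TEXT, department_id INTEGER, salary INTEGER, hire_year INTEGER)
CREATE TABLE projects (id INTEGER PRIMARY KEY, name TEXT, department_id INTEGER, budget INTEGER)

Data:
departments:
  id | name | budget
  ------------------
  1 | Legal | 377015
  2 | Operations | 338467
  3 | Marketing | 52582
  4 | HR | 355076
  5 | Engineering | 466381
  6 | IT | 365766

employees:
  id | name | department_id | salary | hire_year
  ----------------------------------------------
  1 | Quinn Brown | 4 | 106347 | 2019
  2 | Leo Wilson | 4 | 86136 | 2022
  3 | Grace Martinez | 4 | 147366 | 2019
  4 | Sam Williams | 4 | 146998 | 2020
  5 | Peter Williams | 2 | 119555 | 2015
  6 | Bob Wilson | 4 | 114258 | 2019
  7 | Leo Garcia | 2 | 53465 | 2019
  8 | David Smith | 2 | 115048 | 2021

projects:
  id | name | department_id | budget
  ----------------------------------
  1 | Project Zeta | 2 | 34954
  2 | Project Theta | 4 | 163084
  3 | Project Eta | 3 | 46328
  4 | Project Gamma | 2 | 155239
SELECT c.name, p.name AS department, c.salary FROM employees c JOIN departments p ON c.department_id = p.id WHERE p.budget >= 145596

Execution result:
name | department | salary
Quinn Brown | HR | 106347
Leo Wilson | HR | 86136
Grace Martinez | HR | 147366
Sam Williams | HR | 146998
Peter Williams | Operations | 119555
Bob Wilson | HR | 114258
Leo Garcia | Operations | 53465
David Smith | Operations | 115048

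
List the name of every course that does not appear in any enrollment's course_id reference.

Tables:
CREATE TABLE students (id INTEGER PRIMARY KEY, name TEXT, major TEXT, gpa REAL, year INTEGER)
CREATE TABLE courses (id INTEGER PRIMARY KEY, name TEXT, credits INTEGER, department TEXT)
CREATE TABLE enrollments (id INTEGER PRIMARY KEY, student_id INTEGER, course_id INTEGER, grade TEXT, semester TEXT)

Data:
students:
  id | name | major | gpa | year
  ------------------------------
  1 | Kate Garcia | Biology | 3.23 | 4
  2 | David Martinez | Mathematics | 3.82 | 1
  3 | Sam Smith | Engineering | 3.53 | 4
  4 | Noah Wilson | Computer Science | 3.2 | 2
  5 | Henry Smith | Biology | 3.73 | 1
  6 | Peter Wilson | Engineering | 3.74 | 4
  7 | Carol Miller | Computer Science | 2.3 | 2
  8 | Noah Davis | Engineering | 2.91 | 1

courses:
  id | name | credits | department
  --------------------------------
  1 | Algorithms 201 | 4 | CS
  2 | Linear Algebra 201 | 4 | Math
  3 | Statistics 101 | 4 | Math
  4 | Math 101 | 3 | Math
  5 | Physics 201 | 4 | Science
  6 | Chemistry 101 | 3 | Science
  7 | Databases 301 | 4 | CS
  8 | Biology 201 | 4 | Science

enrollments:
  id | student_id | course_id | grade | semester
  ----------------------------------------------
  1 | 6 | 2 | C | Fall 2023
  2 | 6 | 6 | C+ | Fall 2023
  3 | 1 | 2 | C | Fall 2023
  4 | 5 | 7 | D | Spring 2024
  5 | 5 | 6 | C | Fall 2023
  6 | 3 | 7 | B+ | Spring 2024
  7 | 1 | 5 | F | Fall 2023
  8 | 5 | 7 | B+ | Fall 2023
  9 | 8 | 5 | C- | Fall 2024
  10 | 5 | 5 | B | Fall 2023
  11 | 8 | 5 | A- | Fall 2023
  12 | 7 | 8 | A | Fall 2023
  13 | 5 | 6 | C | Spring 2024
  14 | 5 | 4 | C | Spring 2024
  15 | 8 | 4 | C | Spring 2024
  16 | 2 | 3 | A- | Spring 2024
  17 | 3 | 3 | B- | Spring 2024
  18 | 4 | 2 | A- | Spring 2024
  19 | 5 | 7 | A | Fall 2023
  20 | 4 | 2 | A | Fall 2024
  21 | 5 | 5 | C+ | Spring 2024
SELECT p.name FROM courses p LEFT JOIN enrollments c ON c.course_id = p.id WHERE c.id IS NULL

Execution result:
Algorithms 201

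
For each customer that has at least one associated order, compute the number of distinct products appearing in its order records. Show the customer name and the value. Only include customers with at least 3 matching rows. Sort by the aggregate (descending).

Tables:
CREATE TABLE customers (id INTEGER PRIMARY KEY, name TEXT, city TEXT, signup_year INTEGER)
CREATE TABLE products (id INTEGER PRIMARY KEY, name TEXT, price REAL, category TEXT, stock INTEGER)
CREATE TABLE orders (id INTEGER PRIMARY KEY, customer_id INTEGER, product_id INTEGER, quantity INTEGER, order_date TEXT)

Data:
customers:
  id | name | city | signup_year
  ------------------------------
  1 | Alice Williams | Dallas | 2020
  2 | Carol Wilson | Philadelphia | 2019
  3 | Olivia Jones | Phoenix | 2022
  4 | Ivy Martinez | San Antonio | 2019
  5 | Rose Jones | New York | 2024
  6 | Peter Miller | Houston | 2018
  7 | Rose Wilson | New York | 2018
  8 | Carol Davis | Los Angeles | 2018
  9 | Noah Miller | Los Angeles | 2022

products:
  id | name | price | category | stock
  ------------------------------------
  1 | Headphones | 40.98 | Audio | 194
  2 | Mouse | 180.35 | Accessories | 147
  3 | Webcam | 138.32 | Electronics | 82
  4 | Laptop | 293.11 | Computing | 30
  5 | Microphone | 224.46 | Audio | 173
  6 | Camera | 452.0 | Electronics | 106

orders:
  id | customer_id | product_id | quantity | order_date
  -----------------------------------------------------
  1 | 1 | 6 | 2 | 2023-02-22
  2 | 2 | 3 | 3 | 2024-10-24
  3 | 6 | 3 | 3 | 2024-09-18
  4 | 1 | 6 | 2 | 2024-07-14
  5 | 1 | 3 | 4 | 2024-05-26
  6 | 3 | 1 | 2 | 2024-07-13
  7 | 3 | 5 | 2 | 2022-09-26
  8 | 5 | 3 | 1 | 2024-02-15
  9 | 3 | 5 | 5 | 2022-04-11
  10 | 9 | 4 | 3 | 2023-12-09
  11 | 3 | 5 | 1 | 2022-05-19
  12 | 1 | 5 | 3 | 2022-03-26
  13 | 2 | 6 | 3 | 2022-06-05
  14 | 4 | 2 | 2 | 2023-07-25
SELECT p.name, COUNT(DISTINCT c.product_id) AS distinct_product_count FROM orders c JOIN customers p ON c.customer_id = p.id GROUP BY p.id, p.name HAVING COUNT(*) >= 3 ORDER BY distinct_product_count DESC

Execution result:
name | distinct_product_count
Alice Williams | 3
Olivia Jones | 2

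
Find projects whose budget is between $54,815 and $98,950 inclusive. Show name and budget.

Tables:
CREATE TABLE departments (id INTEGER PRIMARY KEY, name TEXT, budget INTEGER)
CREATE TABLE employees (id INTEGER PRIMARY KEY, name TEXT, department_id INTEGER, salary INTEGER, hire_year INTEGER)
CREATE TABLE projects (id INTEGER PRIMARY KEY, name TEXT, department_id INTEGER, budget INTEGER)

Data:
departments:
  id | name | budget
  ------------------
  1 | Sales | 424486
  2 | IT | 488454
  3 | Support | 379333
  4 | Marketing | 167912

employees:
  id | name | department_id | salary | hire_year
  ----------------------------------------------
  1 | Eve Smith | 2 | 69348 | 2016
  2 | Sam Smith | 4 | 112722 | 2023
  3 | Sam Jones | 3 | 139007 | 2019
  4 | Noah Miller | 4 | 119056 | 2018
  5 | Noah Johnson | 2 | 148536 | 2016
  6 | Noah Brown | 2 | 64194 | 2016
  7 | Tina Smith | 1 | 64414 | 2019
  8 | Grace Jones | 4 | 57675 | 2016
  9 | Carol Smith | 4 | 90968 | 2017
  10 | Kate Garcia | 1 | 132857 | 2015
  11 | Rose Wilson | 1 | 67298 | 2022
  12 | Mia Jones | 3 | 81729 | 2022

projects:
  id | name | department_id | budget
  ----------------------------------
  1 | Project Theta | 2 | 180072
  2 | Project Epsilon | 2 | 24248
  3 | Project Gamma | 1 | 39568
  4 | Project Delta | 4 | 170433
SELECT name, budget FROM projects WHERE budget BETWEEN 54815 AND 98950

Execution result:
(no rows)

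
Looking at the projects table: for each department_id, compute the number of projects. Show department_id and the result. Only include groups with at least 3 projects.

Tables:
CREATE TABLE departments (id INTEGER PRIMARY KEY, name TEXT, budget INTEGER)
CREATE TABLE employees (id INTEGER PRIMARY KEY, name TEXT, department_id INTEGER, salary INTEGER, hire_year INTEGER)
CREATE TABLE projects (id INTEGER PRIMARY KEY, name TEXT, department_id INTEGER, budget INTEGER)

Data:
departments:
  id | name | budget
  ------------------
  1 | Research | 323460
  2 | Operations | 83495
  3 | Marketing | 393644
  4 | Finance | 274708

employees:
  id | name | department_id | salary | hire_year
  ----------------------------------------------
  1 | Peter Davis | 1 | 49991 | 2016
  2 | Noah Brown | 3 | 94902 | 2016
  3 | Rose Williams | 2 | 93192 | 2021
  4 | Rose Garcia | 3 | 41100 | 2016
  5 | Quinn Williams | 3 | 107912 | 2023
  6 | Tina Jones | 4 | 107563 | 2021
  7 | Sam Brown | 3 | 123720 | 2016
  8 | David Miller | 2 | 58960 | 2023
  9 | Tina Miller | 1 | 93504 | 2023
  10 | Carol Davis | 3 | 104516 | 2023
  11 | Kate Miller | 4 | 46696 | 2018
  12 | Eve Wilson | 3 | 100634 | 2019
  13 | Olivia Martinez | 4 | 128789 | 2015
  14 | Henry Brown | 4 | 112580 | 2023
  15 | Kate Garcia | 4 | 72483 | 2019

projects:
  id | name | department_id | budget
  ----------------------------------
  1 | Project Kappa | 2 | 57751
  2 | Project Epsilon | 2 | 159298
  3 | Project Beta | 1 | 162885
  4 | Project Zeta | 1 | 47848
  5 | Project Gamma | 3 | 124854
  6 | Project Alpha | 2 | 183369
SELECT department_id, COUNT(*) AS n FROM projects GROUP BY department_id HAVING COUNT(*) >= 3

Execution result:
department_id | n
2 | 3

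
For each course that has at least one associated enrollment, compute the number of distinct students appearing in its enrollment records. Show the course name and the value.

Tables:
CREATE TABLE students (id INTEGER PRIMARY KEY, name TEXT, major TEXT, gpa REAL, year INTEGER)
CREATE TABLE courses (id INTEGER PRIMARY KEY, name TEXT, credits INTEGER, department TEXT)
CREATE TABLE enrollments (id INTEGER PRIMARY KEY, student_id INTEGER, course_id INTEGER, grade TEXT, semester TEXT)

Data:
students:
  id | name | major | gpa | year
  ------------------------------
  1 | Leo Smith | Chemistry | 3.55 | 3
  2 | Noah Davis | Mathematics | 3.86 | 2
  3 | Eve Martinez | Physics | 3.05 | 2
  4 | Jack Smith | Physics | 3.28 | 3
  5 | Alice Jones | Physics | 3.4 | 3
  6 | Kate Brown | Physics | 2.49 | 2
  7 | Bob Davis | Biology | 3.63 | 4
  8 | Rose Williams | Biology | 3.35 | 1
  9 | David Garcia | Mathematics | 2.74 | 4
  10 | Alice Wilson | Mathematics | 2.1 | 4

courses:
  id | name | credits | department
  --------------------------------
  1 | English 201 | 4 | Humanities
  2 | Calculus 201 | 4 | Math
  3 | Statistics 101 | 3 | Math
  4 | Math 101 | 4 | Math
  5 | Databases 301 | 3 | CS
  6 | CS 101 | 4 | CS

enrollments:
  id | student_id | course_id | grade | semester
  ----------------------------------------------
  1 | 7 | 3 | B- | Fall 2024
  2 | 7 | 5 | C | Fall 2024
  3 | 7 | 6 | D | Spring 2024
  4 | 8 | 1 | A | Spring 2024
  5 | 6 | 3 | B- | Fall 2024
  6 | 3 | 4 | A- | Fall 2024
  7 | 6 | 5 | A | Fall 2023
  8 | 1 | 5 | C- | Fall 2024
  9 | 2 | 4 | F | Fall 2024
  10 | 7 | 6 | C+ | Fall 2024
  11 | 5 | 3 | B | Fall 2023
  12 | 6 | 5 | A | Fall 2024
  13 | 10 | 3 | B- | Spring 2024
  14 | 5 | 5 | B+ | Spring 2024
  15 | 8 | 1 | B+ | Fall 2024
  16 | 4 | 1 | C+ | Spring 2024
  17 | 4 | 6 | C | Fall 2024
SELECT p.name, COUNT(DISTINCT c.student_id) AS distinct_student_count FROM enrollments c JOIN courses p ON c.course_id = p.id GROUP BY p.id, p.name

Execution result:
name | distinct_student_count
English 201 | 2
Statistics 101 | 4
Math 101 | 2
Databases 301 | 4
CS 101 | 2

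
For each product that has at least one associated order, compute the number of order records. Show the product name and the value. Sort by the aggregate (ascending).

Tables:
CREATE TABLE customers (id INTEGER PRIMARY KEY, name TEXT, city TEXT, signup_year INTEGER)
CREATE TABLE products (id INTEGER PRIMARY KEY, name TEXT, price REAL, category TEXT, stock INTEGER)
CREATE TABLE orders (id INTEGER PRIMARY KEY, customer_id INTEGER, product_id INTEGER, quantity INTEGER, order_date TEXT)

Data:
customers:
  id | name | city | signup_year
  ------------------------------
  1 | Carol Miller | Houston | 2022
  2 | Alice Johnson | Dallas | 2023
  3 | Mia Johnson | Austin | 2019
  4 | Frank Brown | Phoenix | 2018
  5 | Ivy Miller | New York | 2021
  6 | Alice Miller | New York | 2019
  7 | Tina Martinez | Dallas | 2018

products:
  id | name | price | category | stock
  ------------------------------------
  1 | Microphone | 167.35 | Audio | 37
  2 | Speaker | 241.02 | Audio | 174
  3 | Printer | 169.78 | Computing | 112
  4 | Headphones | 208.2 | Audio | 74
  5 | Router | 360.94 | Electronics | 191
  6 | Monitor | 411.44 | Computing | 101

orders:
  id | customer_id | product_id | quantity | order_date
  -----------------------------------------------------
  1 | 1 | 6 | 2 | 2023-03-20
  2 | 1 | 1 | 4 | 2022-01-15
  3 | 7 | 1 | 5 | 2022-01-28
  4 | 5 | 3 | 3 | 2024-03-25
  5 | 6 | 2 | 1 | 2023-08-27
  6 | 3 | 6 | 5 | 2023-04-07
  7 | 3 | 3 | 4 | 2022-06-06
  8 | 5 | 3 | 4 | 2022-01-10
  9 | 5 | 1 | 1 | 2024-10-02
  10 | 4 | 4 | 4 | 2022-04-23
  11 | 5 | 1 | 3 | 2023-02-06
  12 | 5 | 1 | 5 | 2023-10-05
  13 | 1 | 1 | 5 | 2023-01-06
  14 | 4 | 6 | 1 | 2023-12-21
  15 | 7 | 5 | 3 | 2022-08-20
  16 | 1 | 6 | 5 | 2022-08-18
SELECT p.name, COUNT(*) AS n FROM orders c JOIN products p ON c.product_id = p.id GROUP BY p.id, p.name ORDER BY n ASC

Execution result:
name | n
Speaker | 1
Headphones | 1
Router | 1
Printer | 3
Monitor | 4
Microphone | 6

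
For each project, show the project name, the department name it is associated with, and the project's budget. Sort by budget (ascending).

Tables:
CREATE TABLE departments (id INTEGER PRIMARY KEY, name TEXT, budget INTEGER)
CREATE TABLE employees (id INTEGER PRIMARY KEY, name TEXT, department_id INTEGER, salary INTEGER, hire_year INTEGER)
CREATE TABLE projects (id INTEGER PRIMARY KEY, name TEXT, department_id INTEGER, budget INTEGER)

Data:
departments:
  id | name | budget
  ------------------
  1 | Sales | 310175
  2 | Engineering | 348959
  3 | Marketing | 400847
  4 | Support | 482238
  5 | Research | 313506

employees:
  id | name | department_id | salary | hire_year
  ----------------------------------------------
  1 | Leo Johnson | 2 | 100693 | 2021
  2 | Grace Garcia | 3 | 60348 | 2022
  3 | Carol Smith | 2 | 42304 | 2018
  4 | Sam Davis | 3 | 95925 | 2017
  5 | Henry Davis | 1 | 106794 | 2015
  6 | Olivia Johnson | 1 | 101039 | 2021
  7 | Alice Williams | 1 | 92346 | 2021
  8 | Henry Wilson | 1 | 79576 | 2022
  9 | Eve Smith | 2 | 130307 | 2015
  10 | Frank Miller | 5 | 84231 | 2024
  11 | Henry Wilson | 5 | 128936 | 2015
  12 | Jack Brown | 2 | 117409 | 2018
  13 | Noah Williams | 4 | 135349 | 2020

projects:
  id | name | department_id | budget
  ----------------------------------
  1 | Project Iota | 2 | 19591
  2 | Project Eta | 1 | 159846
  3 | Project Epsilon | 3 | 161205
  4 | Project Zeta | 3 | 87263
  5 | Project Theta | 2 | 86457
SELECT c.name, p.name AS department, c.budget FROM projects c JOIN departments p ON c.department_id = p.id ORDER BY c.budget ASC

Execution result:
name | department | budget
Project Iota | Engineering | 19591
Project Theta | Engineering | 86457
Project Zeta | Marketing | 87263
Project Eta | Sales | 159846
Project Epsilon | Marketing | 161205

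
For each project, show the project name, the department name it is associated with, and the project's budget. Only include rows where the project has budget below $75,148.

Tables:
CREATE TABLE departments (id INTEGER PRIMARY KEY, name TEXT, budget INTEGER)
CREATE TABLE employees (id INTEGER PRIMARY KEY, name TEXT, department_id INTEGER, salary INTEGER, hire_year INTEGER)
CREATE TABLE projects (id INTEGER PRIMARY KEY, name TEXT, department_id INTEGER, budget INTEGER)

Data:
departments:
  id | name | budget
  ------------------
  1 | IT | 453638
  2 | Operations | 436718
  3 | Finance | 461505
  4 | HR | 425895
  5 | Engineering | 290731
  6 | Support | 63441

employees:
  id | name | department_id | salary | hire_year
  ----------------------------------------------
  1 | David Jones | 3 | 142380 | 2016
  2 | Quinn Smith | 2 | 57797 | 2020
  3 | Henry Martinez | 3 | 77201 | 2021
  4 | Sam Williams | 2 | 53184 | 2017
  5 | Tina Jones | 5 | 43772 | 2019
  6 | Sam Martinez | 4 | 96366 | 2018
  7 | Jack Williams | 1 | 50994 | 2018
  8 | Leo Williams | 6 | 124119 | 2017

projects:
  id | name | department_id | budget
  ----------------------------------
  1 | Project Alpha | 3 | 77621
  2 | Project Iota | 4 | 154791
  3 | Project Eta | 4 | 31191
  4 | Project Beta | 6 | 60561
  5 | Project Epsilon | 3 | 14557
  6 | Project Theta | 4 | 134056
SELECT c.name, p.name AS department, c.budget FROM projects c JOIN departments p ON c.department_id = p.id WHERE c.budget < 75148

Execution result:
name | department | budget
Project Eta | HR | 31191
Project Beta | Support | 60561
Project Epsilon | Finance | 14557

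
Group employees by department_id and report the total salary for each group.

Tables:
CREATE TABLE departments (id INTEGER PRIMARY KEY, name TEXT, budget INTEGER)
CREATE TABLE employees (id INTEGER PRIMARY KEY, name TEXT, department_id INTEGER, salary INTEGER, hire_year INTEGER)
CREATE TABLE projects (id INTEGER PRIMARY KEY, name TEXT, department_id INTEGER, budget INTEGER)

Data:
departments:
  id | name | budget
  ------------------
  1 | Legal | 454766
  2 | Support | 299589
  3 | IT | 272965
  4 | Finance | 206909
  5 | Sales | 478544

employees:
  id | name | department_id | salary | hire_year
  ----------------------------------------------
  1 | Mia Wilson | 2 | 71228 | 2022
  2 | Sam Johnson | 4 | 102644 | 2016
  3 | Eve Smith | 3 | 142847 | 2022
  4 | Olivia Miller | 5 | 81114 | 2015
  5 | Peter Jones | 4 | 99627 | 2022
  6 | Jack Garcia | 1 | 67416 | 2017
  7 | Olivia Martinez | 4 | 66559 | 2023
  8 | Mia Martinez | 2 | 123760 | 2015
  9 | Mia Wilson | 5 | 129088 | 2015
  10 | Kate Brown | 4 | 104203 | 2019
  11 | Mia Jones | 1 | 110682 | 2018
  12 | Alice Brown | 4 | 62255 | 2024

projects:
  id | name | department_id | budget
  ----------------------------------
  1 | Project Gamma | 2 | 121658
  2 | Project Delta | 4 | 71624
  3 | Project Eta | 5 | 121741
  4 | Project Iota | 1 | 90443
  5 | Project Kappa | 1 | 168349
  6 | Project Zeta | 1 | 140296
SELECT department_id, SUM(salary) AS sum_salary FROM employees GROUP BY department_id

Execution result:
department_id | sum_salary
1 | 178098
2 | 194988
3 | 142847
4 | 435288
5 | 210202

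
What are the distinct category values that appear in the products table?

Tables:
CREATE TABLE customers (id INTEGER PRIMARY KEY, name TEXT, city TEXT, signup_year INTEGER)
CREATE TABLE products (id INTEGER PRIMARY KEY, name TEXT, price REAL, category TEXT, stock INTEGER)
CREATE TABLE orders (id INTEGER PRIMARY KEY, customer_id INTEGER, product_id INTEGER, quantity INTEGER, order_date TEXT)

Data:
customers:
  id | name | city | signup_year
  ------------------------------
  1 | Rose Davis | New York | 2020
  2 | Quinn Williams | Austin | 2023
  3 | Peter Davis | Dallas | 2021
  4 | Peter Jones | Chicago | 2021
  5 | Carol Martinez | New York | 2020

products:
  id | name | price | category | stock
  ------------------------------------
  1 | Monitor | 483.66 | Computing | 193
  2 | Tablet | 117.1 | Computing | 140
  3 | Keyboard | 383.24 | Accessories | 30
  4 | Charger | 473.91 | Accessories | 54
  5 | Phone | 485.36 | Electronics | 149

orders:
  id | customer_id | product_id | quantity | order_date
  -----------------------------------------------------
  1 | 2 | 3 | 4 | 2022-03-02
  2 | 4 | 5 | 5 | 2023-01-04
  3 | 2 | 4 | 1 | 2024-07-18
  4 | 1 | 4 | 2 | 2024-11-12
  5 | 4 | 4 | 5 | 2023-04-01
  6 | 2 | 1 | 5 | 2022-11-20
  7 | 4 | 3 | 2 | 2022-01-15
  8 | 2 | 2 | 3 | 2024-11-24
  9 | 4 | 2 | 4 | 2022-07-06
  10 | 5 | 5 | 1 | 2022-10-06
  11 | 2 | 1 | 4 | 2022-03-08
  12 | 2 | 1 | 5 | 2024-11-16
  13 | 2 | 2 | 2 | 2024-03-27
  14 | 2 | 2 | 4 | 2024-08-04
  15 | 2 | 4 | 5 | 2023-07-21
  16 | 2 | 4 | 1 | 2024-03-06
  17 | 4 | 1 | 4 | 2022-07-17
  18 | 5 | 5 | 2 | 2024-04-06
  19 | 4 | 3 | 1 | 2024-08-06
SELECT DISTINCT category FROM products

Execution result:
category
Computing
Accessories
Electronics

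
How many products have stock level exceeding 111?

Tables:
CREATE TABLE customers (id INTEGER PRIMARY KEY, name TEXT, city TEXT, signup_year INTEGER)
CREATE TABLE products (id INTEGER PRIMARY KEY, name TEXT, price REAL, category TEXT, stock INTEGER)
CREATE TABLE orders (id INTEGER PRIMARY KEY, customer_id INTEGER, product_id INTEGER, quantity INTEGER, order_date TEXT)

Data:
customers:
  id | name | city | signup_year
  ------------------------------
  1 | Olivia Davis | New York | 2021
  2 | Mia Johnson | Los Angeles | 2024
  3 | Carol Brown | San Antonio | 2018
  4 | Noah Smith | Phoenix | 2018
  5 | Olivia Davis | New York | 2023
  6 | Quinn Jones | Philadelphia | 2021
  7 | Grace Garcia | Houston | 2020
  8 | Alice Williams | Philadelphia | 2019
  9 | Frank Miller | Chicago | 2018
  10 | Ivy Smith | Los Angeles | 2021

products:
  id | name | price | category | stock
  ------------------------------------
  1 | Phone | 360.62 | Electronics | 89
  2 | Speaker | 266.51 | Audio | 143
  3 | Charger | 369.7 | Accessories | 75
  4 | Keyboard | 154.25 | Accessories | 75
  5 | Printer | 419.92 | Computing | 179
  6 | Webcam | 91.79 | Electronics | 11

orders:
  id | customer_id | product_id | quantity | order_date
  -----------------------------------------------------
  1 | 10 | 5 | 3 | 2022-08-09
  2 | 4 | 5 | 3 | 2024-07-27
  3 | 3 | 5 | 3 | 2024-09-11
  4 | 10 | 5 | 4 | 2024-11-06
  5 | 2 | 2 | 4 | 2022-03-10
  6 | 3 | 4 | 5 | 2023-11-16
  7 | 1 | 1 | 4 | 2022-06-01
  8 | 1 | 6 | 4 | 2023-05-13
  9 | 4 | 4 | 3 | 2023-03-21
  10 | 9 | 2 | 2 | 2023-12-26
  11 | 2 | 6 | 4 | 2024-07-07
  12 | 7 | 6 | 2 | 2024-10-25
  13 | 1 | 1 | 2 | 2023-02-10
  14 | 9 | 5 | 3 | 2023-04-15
SELECT COUNT(*) FROM products WHERE stock > 111

Execution result:
2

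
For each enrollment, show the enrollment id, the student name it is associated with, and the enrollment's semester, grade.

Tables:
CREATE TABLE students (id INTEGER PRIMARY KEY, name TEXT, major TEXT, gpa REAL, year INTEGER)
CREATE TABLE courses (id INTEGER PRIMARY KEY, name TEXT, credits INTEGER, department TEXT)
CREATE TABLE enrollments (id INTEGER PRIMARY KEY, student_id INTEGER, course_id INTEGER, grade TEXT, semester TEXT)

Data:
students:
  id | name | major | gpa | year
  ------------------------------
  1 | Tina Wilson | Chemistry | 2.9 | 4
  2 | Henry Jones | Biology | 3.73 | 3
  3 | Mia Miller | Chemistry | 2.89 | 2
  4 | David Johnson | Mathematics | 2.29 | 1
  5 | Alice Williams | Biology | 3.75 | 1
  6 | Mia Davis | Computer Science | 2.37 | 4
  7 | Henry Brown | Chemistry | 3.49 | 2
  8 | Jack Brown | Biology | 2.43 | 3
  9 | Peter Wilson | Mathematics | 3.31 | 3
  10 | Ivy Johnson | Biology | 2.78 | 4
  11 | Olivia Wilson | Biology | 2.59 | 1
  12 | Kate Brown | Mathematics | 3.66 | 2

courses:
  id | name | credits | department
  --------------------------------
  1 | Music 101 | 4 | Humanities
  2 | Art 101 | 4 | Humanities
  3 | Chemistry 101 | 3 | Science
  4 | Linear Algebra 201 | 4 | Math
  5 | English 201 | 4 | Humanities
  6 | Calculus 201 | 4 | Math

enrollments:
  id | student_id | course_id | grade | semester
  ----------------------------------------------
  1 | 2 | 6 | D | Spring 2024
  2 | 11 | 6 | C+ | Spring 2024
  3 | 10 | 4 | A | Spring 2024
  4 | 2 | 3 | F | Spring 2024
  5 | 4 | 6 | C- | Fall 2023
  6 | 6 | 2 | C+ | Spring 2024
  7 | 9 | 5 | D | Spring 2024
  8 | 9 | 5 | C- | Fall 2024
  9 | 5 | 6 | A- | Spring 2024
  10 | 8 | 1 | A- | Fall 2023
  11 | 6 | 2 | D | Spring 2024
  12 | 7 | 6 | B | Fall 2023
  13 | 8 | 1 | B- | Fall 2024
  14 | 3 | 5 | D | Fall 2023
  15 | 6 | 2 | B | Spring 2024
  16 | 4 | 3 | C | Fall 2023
SELECT c.id, p.name AS student, c.semester, c.grade FROM enrollments c JOIN students p ON c.student_id = p.id

Execution result:
id | student | semester | grade
1 | Henry Jones | Spring 2024 | D
2 | Olivia Wilson | Spring 2024 | C+
3 | Ivy Johnson | Spring 2024 | A
4 | Henry Jones | Spring 2024 | F
5 | David Johnson | Fall 2023 | C-
6 | Mia Davis | Spring 2024 | C+
7 | Peter Wilson | Spring 2024 | D
8 | Peter Wilson | Fall 2024 | C-
9 | Alice Williams | Spring 2024 | A-
10 | Jack Brown | Fall 2023 | A-
11 | Mia Davis | Spring 2024 | D
12 | Henry Brown | Fall 2023 | B
13 | Jack Brown | Fall 2024 | B-
14 | Mia Miller | Fall 2023 | D
15 | Mia Davis | Spring 2024 | B
16 | David Johnson | Fall 2023 | C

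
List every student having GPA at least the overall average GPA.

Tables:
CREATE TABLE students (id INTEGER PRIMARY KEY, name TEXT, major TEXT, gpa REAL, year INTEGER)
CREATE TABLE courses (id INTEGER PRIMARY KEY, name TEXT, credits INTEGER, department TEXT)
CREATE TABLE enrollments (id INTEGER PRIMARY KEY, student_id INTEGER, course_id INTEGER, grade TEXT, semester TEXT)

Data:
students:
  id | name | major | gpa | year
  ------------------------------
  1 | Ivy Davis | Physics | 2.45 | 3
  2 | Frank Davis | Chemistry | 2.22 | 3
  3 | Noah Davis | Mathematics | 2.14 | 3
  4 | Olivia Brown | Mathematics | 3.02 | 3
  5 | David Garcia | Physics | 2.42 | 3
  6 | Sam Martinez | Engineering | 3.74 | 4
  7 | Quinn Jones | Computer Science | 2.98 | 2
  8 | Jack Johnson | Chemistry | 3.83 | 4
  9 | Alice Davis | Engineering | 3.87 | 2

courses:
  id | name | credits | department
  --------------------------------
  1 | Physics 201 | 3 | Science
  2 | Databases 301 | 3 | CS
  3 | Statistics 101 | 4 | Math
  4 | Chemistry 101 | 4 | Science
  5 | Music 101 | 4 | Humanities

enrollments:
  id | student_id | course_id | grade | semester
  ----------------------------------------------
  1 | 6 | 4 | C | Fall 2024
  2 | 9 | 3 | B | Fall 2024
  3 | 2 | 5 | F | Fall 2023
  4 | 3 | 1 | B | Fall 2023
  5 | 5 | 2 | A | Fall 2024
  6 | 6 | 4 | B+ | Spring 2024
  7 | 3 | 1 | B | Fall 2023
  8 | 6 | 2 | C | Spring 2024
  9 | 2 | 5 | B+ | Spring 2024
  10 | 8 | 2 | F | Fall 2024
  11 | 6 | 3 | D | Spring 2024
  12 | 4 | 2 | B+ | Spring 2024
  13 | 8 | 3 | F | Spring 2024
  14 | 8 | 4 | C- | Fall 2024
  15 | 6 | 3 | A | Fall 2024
SELECT name, gpa FROM students WHERE gpa >= (SELECT AVG(gpa) FROM students)

Execution result:
name | gpa
Olivia Brown | 3.02
Sam Martinez | 3.74
Quinn Jones | 2.98
Jack Johnson | 3.83
Alice Davis | 3.87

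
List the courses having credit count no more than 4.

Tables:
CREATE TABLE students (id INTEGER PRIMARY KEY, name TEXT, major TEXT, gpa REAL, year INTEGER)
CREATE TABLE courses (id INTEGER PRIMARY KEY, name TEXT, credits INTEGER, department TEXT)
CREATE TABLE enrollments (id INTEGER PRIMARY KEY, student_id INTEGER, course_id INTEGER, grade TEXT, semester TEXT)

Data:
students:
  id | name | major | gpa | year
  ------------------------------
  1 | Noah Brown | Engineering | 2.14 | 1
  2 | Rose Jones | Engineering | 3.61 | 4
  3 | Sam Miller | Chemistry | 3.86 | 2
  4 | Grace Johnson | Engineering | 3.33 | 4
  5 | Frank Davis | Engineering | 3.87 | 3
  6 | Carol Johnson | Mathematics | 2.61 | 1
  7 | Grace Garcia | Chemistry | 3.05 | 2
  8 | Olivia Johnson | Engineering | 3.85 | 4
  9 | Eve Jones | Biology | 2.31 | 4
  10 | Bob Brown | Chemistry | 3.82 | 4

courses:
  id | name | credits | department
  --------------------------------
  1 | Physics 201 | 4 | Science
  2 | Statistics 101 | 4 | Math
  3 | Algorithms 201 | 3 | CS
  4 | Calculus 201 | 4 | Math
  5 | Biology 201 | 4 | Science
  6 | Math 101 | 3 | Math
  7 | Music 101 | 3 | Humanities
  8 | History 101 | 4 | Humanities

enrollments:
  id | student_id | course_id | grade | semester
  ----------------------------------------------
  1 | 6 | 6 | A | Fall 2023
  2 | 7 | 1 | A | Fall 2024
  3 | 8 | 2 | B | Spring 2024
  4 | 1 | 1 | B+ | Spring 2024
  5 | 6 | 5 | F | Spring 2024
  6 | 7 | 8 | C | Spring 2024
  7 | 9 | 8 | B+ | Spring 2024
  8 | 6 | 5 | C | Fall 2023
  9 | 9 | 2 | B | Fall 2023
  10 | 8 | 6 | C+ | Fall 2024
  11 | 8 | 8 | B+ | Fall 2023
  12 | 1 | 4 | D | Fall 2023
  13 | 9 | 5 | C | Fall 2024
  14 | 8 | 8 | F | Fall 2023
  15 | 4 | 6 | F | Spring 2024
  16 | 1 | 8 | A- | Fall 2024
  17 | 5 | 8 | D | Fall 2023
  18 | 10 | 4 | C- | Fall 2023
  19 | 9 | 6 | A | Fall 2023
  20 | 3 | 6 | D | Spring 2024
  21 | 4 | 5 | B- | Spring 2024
SELECT name, credits FROM courses WHERE credits <= 4

Execution result:
name | credits
Physics 201 | 4
Statistics 101 | 4
Algorithms 201 | 3
Calculus 201 | 4
Biology 201 | 4
Math 101 | 3
Music 101 | 3
History 101 | 4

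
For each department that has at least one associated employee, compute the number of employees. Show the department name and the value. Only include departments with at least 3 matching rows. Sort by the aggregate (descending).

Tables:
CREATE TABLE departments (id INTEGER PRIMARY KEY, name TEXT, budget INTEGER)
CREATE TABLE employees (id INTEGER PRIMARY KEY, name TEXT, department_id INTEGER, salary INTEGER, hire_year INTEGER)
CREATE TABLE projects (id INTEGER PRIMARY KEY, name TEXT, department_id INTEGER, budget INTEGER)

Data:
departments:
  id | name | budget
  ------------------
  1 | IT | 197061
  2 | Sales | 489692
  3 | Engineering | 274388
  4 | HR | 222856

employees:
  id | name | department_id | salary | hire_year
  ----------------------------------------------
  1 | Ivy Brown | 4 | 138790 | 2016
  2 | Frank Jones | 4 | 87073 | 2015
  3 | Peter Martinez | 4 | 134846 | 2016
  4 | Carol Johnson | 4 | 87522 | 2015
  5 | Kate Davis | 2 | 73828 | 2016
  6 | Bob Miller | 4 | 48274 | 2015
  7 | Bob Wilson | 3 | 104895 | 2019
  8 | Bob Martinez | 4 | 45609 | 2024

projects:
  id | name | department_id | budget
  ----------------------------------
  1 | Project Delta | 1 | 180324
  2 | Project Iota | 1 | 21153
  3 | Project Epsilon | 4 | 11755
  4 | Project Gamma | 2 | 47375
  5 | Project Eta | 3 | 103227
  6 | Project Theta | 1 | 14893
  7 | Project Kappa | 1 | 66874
SELECT p.name, COUNT(*) AS n FROM employees c JOIN departments p ON c.department_id = p.id GROUP BY p.id, p.name HAVING COUNT(*) >= 3 ORDER BY n DESC

Execution result:
name | n
HR | 6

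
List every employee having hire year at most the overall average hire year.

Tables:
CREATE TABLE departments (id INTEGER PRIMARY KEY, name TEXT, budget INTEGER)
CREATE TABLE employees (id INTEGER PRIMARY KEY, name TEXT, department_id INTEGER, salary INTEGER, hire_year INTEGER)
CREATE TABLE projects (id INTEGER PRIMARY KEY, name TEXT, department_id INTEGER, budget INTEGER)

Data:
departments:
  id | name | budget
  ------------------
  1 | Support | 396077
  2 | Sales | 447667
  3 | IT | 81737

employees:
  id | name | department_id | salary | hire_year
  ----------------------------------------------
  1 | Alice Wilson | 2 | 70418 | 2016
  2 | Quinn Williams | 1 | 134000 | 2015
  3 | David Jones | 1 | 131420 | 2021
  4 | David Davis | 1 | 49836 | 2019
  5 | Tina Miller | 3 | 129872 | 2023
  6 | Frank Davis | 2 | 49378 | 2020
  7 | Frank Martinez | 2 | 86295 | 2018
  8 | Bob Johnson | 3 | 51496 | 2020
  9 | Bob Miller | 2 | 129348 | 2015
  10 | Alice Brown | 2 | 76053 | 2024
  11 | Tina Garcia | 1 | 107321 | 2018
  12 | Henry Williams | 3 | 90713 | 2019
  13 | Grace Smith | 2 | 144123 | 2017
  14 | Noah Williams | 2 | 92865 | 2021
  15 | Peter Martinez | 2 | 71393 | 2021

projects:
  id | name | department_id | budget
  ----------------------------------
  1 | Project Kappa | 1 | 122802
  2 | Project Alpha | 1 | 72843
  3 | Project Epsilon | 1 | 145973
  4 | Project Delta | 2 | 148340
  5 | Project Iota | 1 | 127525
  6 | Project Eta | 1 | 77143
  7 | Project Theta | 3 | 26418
SELECT name, hire_year FROM employees WHERE hire_year <= (SELECT AVG(hire_year) FROM employees)

Execution result:
name | hire_year
Alice Wilson | 2016
Quinn Williams | 2015
David Davis | 2019
Frank Martinez | 2018
Bob Miller | 2015
Tina Garcia | 2018
Henry Williams | 2019
Grace Smith | 2017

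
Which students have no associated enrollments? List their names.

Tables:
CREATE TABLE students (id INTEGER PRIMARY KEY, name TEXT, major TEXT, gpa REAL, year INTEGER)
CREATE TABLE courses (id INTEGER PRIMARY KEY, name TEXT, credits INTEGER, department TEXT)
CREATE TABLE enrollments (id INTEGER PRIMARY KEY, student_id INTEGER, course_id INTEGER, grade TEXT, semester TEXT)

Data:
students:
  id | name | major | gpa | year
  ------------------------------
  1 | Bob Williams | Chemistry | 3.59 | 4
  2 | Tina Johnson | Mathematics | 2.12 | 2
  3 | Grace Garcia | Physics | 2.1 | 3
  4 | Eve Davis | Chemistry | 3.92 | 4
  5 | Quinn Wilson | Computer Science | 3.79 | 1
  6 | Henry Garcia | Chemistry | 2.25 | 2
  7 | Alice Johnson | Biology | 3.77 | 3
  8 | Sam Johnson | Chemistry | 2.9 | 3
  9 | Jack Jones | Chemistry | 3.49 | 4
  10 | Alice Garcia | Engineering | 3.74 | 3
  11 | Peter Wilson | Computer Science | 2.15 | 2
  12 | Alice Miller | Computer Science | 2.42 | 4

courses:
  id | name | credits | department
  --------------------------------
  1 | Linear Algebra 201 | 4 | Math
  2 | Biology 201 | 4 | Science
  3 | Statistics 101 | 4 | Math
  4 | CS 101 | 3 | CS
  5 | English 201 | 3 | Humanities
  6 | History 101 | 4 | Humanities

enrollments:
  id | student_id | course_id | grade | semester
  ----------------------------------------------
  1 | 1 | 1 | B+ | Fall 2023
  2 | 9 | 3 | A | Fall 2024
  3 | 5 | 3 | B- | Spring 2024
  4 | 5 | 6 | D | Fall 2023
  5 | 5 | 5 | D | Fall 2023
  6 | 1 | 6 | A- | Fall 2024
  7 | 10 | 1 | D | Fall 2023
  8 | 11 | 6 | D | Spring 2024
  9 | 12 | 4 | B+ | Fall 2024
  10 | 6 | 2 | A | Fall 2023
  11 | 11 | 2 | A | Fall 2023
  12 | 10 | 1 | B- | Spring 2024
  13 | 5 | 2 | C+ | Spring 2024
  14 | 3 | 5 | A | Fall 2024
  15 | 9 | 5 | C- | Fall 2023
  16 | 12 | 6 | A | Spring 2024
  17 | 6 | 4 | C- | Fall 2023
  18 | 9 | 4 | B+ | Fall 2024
SELECT p.name FROM students p LEFT JOIN enrollments c ON c.student_id = p.id WHERE c.id IS NULL

Execution result:
name
Tina Johnson
Eve Davis
Alice Johnson
Sam Johnson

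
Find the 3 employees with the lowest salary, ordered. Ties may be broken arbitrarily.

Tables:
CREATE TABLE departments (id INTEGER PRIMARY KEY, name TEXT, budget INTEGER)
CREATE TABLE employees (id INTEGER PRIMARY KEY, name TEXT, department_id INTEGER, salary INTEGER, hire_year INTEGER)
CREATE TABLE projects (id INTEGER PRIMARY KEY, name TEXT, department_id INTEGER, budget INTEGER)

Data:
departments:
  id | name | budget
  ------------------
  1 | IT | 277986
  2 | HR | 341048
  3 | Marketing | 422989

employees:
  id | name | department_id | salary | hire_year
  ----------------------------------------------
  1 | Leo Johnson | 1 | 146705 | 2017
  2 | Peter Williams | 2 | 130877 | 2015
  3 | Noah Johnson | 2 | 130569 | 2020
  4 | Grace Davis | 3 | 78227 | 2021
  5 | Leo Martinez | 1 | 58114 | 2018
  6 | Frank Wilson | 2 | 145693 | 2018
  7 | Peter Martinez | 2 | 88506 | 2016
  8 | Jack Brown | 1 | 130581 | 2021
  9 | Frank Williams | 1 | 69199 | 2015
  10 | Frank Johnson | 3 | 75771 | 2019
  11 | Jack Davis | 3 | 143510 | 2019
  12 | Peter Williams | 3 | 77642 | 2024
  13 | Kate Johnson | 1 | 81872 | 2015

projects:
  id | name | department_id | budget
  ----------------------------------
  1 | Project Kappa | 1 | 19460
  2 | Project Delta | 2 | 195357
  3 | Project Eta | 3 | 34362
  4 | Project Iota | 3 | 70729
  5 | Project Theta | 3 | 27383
SELECT name, salary FROM employees ORDER BY salary ASC LIMIT 3

Execution result:
name | salary
Leo Martinez | 58114
Frank Williams | 69199
Frank Johnson | 75771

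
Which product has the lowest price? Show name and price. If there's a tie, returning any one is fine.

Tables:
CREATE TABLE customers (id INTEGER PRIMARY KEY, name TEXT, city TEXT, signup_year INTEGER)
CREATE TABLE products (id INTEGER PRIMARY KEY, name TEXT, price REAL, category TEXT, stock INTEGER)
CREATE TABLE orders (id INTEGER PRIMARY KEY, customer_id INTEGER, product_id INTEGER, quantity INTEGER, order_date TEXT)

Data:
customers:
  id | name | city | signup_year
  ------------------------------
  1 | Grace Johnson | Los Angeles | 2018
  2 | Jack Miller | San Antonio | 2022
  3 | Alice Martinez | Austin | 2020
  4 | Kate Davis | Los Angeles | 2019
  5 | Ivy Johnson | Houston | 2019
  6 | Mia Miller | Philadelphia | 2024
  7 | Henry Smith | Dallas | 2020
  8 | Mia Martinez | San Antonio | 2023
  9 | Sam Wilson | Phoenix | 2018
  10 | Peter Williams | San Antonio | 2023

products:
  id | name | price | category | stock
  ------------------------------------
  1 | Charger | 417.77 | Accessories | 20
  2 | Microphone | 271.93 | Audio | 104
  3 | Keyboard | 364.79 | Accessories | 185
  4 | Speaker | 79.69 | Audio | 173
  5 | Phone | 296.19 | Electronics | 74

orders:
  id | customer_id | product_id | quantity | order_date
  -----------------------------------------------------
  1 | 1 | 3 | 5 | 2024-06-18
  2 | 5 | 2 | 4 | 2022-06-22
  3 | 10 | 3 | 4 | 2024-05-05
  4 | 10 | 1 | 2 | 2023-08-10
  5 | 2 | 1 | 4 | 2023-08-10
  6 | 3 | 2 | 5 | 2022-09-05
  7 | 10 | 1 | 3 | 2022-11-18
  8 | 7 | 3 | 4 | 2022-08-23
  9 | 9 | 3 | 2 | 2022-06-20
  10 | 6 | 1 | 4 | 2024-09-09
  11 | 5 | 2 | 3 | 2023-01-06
SELECT name, price FROM products ORDER BY price ASC LIMIT 1

Execution result:
name | price
Speaker | 79.69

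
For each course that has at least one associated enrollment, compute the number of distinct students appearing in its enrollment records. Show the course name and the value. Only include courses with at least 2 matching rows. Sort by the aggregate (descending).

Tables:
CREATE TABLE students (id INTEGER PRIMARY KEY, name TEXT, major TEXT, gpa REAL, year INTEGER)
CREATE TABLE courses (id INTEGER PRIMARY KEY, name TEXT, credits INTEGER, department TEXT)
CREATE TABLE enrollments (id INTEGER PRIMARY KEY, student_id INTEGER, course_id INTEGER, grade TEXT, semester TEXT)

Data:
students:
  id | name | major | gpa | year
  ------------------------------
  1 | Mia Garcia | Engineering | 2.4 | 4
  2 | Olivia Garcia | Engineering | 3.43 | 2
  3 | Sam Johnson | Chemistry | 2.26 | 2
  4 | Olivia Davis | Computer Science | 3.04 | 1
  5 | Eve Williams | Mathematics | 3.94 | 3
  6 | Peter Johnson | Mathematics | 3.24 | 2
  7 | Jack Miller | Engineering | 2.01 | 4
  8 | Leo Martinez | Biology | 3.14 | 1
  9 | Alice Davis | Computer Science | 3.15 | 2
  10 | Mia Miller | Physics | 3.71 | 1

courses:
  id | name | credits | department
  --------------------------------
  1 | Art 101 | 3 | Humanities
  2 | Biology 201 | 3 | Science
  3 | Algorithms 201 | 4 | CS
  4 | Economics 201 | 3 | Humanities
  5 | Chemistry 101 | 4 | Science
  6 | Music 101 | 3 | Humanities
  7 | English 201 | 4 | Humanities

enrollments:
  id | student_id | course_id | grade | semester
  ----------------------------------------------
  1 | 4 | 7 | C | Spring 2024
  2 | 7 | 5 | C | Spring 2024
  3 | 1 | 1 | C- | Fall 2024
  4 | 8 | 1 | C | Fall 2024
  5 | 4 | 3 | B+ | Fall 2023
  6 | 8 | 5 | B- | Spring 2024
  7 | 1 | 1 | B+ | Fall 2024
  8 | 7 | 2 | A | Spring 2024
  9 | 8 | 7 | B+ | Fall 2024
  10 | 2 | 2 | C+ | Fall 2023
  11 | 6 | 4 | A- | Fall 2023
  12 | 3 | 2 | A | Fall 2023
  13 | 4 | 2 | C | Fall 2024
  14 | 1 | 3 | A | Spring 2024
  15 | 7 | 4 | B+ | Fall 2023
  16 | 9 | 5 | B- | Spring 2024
SELECT p.name, COUNT(DISTINCT c.student_id) AS distinct_student_count FROM enrollments c JOIN courses p ON c.course_id = p.id GROUP BY p.id, p.name HAVING COUNT(*) >= 2 ORDER BY distinct_student_count DESC

Execution result:
name | distinct_student_count
Biology 201 | 4
Chemistry 101 | 3
Art 101 | 2
Algorithms 201 | 2
Economics 201 | 2
English 201 | 2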